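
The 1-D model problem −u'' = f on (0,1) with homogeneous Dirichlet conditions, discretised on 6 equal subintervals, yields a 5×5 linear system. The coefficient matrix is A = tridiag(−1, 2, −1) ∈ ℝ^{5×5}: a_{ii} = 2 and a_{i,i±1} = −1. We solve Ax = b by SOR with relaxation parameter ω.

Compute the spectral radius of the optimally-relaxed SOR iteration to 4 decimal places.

ρ_SOR = 0.3333

[ρ_J] n=5: ρ(B_J) = cos(π/(n+1)) = cos(π/6) = 0.8660.
root = sin(π/6) = 0.50000  (since 1−cos² = sin²).
Young: ω* = 2/(1+√(1−ρ_J²)) = 2/(1+0.50000) = 2/1.50000 = 1.3333.
ρ_SOR = ω* − 1 = 1.3333 − 1 = 0.3333.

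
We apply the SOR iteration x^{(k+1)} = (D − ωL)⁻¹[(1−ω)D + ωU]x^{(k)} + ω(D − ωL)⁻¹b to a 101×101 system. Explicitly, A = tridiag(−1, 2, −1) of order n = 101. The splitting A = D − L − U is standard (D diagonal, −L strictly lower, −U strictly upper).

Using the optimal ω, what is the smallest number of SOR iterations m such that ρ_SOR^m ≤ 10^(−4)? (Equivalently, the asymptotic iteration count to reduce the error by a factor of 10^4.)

ρ_J = max_k |cos(kπ/102)| = cos(π/102) = 0.9995257
√(1 − cos²(π/102)) = sin(π/102) ≈ 0.0307951.
ω* = 2/(1+0.0307951) = 1.9402498
Hence ρ(B_{ω*}) = 1.9402498 − 1 = 0.9402498.
For 4 digits: m = 4·ln10 / (−ln 0.9402498) = 9.21034/0.0616097 = 149.495; round up → m = 150.

m = 150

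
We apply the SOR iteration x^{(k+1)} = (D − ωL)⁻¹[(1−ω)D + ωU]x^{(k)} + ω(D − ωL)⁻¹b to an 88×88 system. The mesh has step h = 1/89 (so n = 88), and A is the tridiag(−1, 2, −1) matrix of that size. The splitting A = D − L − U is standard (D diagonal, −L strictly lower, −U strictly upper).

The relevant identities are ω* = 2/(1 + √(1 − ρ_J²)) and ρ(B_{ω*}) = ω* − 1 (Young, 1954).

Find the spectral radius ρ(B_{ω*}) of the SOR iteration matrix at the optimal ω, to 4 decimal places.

ρ_SOR = 0.9318

spectrum of D⁻¹(L+U) = {cos(kπ/89) : 1≤k≤88}; ρ_J = cos(π/89) = 0.9994.
√(1−ρ_J²) = |sin(π/89)| = 0.03529
ω* = 2 / (1 + 0.03529) = 2 / 1.03529 ≈ 1.9318.
ρ(B_{ω*}) = ω*−1 = 0.9318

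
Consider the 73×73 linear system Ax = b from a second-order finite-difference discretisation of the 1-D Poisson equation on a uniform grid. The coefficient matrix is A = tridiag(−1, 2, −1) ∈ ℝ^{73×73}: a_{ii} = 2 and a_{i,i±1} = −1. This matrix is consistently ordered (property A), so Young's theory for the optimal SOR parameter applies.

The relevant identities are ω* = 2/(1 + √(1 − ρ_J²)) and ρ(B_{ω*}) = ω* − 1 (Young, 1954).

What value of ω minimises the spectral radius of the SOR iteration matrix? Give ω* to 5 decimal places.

B_J for the 73×73 system has eigenvalues cos(kπ/74); ρ_J = cos(π/74) = 0.99910.
√(1−ρ_J²) simplifies to sin(π/74) = 0.042441.
Then 2/(1+√(1−ρ_J²)) = 2/(1+0.042441); ω* = 2/1.042441 = 1.91857.
ρ_SOR = ω* − 1 = 1.91857 − 1 = 0.91857.

ω* = 1.91857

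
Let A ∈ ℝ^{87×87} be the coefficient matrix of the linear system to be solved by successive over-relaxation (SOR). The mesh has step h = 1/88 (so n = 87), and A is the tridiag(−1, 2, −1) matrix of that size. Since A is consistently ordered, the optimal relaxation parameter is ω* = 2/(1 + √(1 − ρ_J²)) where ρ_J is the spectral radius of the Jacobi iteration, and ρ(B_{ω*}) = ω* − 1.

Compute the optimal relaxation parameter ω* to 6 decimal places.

[ρ_J] n=87: ρ(B_J) = cos(π/(n+1)) = cos(π/88) = 0.999363.
root = sin(π/88) = 0.0356923  (since 1−cos² = sin²).
So ω* = 2/1.0356923 = 1.931075 (Young).
and ρ(B_{ω*}) = 1.931075 − 1 = 0.931075.

ω* = 1.931075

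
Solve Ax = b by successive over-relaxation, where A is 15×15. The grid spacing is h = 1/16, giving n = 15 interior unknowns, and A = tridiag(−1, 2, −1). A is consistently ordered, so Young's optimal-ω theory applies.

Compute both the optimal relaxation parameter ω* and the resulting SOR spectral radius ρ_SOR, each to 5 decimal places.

ω* = 1.67351, ρ_SOR = 0.67351

B_J for the 15×15 system has eigenvalues cos(kπ/16); ρ_J = cos(π/16) = 0.98079.
√(1−ρ_J²) simplifies to sin(π/16) = 0.195090.
Then 2/(1+√(1−ρ_J²)) = 2/(1+0.195090); ω* = 2/1.195090 = 1.67351.
[ρ_SOR] ω* − 1 = 0.67351.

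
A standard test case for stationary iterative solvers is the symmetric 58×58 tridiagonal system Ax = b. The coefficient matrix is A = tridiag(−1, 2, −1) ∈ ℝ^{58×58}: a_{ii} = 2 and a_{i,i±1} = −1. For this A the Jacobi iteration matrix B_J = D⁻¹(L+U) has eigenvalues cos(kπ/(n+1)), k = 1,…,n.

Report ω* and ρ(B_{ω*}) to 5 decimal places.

n=58: λ(B_J) = 1 − λ(A)/2 = cos(kπ/59); k=1 gives ρ_J = 0.99858.
√(1 − cos²(π/59)) = sin(π/59) ≈ 0.053222.
So ω* = 2/1.053222 = 1.89893 (Young).
ρ_SOR = ω* − 1 ≈ 0.89893.

ω* = 1.89893, ρ_SOR = 0.89893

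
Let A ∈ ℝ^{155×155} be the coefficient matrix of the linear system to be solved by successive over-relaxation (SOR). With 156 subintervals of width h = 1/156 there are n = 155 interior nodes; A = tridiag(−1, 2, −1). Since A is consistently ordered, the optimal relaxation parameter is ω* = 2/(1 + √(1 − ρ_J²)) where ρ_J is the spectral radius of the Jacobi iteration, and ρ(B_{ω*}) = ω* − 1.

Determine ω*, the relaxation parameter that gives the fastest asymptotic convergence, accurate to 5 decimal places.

n=155: λ(B_J) = 1 − λ(A)/2 = cos(kπ/156); k=1 gives ρ_J = 0.99980.
1 − cos²(π/156) = sin²(π/156) ⇒ √(1−ρ_J²) = sin(π/156) = 0.020137.
ω* = 2 / (1 + 0.020137) = 2 / 1.020137 ≈ 1.96052.
ρ_SOR = ω* − 1 = 1.96052 − 1 = 0.96052.

ω* = 1.96052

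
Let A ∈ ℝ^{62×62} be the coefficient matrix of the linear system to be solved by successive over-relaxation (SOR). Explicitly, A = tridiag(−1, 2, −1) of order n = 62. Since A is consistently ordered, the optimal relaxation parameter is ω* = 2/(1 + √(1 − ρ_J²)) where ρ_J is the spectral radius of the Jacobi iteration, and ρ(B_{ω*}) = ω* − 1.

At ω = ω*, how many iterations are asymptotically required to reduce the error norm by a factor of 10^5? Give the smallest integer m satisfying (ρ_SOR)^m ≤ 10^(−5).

m = 116

[ρ_J] n=62: ρ(B_J) = cos(π/(n+1)) = cos(π/63) = 0.9987569.
√(1 − cos²(π/63)) = sin(π/63) ≈ 0.0498459.
[ω*] 2 ÷ (1 + 0.0498459) = 2 ÷ 1.0498459 = 1.9050415.
ρ(B_{ω*}) = ω*−1 = 0.9050415
m ≥ 5·ln10 / (−ln 0.9050415) = 115.389; smallest integer m = 116.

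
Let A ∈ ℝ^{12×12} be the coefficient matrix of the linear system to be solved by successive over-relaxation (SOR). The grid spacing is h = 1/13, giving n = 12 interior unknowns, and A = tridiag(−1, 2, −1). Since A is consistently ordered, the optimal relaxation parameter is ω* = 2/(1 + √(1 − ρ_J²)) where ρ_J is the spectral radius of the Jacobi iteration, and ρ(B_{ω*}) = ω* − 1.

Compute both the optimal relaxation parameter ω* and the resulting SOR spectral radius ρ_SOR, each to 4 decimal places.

n=12: λ(B_J) = 1 − λ(A)/2 = cos(kπ/13); k=1 gives ρ_J = 0.9709.
1 − cos²(π/13) = sin²(π/13) ⇒ √(1−ρ_J²) = sin(π/13) = 0.23932.
ω* = 2/(1+0.23932) = 1.6138
ρ_SOR = ω* − 1 = 1.6138 − 1 = 0.6138.

ω* = 1.6138, ρ_SOR = 0.6138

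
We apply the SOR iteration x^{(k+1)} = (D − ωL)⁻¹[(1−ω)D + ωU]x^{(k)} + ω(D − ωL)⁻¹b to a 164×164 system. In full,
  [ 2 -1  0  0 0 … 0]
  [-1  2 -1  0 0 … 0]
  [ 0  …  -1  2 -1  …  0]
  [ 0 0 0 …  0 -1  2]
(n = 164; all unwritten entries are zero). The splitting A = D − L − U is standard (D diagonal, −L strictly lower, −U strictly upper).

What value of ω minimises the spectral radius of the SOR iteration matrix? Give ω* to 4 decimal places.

spectrum of D⁻¹(L+U) = {cos(kπ/165) : 1≤k≤164}; ρ_J = cos(π/165) = 0.9998.
root = sin(π/165) = 0.01904  (since 1−cos² = sin²).
So ω* = 2/1.01904 = 1.9626 (Young).
[ρ_SOR] ω* − 1 = 0.9626.

ω* = 1.9626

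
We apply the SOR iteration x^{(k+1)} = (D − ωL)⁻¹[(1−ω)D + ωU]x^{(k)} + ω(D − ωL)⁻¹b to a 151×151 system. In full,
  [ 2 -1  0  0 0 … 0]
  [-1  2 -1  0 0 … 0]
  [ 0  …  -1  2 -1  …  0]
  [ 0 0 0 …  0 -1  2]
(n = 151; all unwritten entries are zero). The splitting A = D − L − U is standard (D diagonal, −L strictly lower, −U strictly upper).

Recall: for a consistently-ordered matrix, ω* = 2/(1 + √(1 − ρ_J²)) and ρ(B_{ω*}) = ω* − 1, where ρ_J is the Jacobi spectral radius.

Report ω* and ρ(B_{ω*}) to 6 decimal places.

[ρ_J] n=151: ρ(B_J) = cos(π/(n+1)) = cos(π/152) = 0.999786.
root = sin(π/152) = 0.0206669  (since 1−cos² = sin²).
Then 2/(1+√(1−ρ_J²)) = 2/(1+0.0206669); ω* = 2/1.0206669 = 1.959503.
ρ(B_{ω*}) = ω*−1 = 0.959503

ω* = 1.959503, ρ_SOR = 0.959503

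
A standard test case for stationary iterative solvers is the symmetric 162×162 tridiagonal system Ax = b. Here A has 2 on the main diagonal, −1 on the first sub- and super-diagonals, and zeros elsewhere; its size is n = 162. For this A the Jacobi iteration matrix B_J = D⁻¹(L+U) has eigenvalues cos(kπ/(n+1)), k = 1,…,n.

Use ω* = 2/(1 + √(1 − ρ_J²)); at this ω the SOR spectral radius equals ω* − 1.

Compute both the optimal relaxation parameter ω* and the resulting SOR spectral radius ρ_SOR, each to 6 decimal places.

ω* = 1.962184, ρ_SOR = 0.962184

n=162: λ(B_J) = 1 − λ(A)/2 = cos(kπ/163); k=1 gives ρ_J = 0.999814.
√(1 − cos²(π/163)) = sin(π/163) ≈ 0.0192724.
ω* = 2 / (1 + 0.0192724) = 2 / 1.0192724 ≈ 1.962184.
ρ(B_{ω*}) = ω*−1 = 0.962184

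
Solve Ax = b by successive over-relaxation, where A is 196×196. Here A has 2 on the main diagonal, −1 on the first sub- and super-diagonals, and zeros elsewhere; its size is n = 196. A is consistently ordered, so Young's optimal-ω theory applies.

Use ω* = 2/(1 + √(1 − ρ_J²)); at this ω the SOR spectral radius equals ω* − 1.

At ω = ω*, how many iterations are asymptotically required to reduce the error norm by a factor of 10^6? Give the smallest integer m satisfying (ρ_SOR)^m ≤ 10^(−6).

With n=196, ρ(Jacobi) = cos(π/197) = 0.9998728.
√(1−ρ_J²) simplifies to sin(π/197) = 0.0159465.
Then 2/(1+√(1−ρ_J²)) = 2/(1+0.0159465); ω* = 2/1.0159465 = 1.9686076.
Hence ρ(B_{ω*}) = 1.9686076 − 1 = 0.9686076.
m ≥ 6·ln10 / (−ln 0.9686076) = 433.146; smallest integer m = 434.

m = 434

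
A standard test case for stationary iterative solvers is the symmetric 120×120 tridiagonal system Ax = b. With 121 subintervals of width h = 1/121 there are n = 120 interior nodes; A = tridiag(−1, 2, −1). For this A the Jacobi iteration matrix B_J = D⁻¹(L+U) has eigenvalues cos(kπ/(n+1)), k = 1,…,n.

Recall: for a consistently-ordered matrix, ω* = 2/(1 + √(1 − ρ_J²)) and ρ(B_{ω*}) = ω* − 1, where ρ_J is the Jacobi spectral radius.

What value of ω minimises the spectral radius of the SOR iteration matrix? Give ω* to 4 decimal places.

With n=120, ρ(Jacobi) = cos(π/121) = 0.9997.
1 − cos²(π/121) = sin²(π/121) ⇒ √(1−ρ_J²) = sin(π/121) = 0.02596.
So ω* = 2/1.02596 = 1.9494 (Young).
At ω = 1.9494 every |λ(B_ω)| = ω−1, so ρ_SOR = 0.9494.

ω* = 1.9494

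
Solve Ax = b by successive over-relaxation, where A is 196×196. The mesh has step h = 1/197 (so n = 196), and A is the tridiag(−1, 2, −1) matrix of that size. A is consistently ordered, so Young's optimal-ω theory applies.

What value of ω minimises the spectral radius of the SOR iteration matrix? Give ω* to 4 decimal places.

[ρ_J] n=196: ρ(B_J) = cos(π/(n+1)) = cos(π/197) = 0.9999.
√(1 − cos²(π/197)) = sin(π/197) ≈ 0.01595.
ω* = 2 / (1 + 0.01595) = 2 / 1.01595 ≈ 1.9686.
Hence ρ(B_{ω*}) = 1.9686 − 1 = 0.9686.

ω* = 1.9686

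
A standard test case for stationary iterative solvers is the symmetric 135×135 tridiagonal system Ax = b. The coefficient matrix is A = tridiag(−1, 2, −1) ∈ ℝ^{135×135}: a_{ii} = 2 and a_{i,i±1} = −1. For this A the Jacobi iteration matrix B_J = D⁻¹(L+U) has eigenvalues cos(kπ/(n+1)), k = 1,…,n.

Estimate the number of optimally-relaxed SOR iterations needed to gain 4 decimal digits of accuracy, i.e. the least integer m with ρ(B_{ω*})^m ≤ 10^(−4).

m = 200

n=135: λ(B_J) = 1 − λ(A)/2 = cos(kπ/136); k=1 gives ρ_J = 0.9997332.
1 − cos²(π/136) = sin²(π/136) ⇒ √(1−ρ_J²) = sin(π/136) = 0.0230979.
Young: ω* = 2/(1+√(1−ρ_J²)) = 2/(1+0.0230979) = 2/1.0230979 = 1.9548471.
ρ_SOR = ω* − 1 ≈ 0.9548471.
For 4 digits: m = 4·ln10 / (−ln 0.9548471) = 9.21034/0.0462041 = 199.340; round up → m = 200.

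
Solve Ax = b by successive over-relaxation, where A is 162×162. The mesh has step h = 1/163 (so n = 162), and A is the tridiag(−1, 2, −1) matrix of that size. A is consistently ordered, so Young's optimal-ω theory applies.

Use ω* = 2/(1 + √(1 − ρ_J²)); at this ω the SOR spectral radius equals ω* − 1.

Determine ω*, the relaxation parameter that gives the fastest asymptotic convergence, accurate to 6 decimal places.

ω* = 1.962184

B_J for the 162×162 system has eigenvalues cos(kπ/163); ρ_J = cos(π/163) = 0.999814.
root = sin(π/163) = 0.0192724  (since 1−cos² = sin²).
Then 2/(1+√(1−ρ_J²)) = 2/(1+0.0192724); ω* = 2/1.0192724 = 1.962184.
and ρ(B_{ω*}) = 1.962184 − 1 = 0.962184.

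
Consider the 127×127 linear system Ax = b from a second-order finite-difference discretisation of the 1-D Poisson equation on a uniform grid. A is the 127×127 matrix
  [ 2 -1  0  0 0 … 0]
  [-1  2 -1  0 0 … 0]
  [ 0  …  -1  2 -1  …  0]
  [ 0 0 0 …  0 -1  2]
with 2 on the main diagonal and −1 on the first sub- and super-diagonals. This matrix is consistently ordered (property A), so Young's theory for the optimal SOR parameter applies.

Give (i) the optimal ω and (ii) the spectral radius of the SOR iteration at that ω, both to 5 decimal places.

B_J for the 127×127 system has eigenvalues cos(kπ/128); ρ_J = cos(π/128) = 0.99970.
root = sin(π/128) = 0.024541  (since 1−cos² = sin²).
Then 2/(1+√(1−ρ_J²)) = 2/(1+0.024541); ω* = 2/1.024541 = 1.95209.
Hence ρ(B_{ω*}) = 1.95209 − 1 = 0.95209.

ω* = 1.95209, ρ_SOR = 0.95209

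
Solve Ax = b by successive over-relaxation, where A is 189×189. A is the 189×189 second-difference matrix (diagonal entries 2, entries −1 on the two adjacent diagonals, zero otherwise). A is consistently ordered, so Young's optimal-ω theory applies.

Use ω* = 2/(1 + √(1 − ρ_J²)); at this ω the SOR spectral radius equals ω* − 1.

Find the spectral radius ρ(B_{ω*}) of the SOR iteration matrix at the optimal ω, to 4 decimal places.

[ρ_J] n=189: ρ(B_J) = cos(π/(n+1)) = cos(π/190) = 0.9999.
√(1−ρ_J²) = |sin(π/190)| = 0.01653
Young: ω* = 2/(1+√(1−ρ_J²)) = 2/(1+0.01653) = 2/1.01653 = 1.9675.
Hence ρ(B_{ω*}) = 1.9675 − 1 = 0.9675.

ρ_SOR = 0.9675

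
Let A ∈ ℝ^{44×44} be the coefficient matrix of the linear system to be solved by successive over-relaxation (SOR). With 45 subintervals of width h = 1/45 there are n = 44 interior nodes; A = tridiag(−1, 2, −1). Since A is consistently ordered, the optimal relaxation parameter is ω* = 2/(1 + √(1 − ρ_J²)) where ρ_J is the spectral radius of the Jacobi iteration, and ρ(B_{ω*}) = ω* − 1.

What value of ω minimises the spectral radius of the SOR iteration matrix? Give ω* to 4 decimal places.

ω* = 1.8696

[ρ_J] n=44: ρ(B_J) = cos(π/(n+1)) = cos(π/45) = 0.9976.
√(1 − cos²(π/45)) = sin(π/45) ≈ 0.06976.
[ω*] 2 ÷ (1 + 0.06976) = 2 ÷ 1.06976 = 1.8696.
Hence ρ(B_{ω*}) = 1.8696 − 1 = 0.8696.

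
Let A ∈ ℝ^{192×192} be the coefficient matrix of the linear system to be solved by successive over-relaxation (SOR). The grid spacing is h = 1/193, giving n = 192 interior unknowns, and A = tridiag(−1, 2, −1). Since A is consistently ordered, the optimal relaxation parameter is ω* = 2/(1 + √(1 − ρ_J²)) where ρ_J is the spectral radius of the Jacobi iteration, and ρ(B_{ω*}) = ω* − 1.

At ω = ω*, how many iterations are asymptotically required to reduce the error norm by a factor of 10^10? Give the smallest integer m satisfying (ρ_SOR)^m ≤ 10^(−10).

With n=192, ρ(Jacobi) = cos(π/193) = 0.9998675.
√(1 − cos²(π/193)) = sin(π/193) ≈ 0.0162770.
ω* = 2 / (1 + 0.0162770) = 2 / 1.0162770 ≈ 1.9679674.
[ρ_SOR] ω* − 1 = 0.9679674.
(0.9679674)^m ≤ 10^{−10}  ⇒  m·ln(0.9679674) ≤ −10·ln10  ⇒  m ≥ 707.251  ⇒  m = 708

m = 708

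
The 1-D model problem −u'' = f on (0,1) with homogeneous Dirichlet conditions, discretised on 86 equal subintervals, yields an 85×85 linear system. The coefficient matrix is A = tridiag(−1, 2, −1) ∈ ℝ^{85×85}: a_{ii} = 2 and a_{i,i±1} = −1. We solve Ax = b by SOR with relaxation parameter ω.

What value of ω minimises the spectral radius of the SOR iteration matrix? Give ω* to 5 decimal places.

ω* = 1.92953

n=85: λ(B_J) = 1 − λ(A)/2 = cos(kπ/86); k=1 gives ρ_J = 0.99933.
√(1 − cos²(π/86)) = sin(π/86) ≈ 0.036522.
[ω*] 2 ÷ (1 + 0.036522) = 2 ÷ 1.036522 = 1.92953.
At ω = 1.92953 every |λ(B_ω)| = ω−1, so ρ_SOR = 0.92953.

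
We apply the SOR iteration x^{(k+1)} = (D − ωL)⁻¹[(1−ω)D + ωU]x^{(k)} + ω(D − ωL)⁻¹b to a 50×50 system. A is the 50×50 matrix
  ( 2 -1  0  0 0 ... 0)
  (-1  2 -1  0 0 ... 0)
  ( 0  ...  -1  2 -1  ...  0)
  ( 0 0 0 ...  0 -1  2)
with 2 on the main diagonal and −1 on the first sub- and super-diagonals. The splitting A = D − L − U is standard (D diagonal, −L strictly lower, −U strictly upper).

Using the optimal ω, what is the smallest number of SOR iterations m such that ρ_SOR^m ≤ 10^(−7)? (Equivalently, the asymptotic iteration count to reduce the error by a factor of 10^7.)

B_J for the 50×50 system has eigenvalues cos(kπ/51); ρ_J = cos(π/51) = 0.9981033.
1 − cos²(π/51) = sin²(π/51) ⇒ √(1−ρ_J²) = sin(π/51) = 0.0615609.
ω* = 2/(1+0.0615609) = 1.8840181
ρ_SOR = ω* − 1 = 1.8840181 − 1 = 0.8840181.
ρ_SOR^m ≤ 10^(−7) ⇔ m ≥ 7·ln10/(−ln 0.8840181) = 16.1181/0.123278 = 130.746; m = ⌈130.746⌉ = 131.

m = 131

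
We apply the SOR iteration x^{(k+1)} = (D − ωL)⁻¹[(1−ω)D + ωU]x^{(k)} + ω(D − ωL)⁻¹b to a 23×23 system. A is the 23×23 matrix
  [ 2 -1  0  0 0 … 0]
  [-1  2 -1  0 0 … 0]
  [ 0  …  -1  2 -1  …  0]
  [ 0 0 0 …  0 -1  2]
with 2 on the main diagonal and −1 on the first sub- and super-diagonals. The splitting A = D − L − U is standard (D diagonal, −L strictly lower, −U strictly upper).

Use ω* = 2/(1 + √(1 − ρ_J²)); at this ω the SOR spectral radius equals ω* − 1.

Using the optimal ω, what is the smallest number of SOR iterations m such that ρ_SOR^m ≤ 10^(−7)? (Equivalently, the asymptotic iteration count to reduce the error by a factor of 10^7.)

With n=23, ρ(Jacobi) = cos(π/24) = 0.9914449.
√(1 − cos²(π/24)) = sin(π/24) ≈ 0.1305262.
Then 2/(1+√(1−ρ_J²)) = 2/(1+0.1305262); ω* = 2/1.1305262 = 1.7690877.
ρ_SOR = ω* − 1 ≈ 0.7690877.
m ≥ 7·ln10 / (−ln 0.7690877) = 61.391; smallest integer m = 62.

m = 62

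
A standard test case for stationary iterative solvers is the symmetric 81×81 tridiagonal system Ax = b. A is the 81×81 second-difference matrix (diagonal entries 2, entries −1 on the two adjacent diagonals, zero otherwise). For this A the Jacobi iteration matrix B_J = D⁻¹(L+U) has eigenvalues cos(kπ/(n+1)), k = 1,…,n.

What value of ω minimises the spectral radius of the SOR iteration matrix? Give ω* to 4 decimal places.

[ρ_J] n=81: ρ(B_J) = cos(π/(n+1)) = cos(π/82) = 0.9993.
√(1−ρ_J²) = |sin(π/82)| = 0.03830
So ω* = 2/1.03830 = 1.9262 (Young).
ρ_SOR = ω* − 1 ≈ 0.9262.

ω* = 1.9262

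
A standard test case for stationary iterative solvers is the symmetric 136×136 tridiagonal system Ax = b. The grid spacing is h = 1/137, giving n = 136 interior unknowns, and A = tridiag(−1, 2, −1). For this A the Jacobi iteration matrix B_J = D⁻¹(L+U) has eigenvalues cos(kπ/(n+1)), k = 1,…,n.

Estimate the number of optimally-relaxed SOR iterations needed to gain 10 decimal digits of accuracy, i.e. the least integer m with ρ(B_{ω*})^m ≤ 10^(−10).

m = 503

n=136: λ(B_J) = 1 − λ(A)/2 = cos(kπ/137); k=1 gives ρ_J = 0.9997371.
√(1 − cos²(π/137)) = sin(π/137) ≈ 0.0229293.
[ω*] 2 ÷ (1 + 0.0229293) = 2 ÷ 1.0229293 = 1.9551693.
[ρ_SOR] ω* − 1 = 0.9551693.
m ≥ 10·ln10 / (−ln 0.9551693) = 502.018; smallest integer m = 503.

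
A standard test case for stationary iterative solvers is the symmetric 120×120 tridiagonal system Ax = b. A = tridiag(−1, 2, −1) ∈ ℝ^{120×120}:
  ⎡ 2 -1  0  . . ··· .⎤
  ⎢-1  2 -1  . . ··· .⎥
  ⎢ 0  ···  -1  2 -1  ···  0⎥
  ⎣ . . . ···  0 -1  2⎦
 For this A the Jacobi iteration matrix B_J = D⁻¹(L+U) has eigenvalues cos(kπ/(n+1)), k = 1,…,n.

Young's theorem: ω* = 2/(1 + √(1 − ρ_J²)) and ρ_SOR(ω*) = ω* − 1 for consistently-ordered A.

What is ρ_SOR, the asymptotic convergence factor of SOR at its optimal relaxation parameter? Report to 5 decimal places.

ρ_SOR = 0.94939

ρ_J = max_k |cos(kπ/121)| = cos(π/121) = 0.99966
√(1−ρ_J²) simplifies to sin(π/121) = 0.025961.
Then 2/(1+√(1−ρ_J²)) = 2/(1+0.025961); ω* = 2/1.025961 = 1.94939.
and ρ(B_{ω*}) = 1.94939 − 1 = 0.94939.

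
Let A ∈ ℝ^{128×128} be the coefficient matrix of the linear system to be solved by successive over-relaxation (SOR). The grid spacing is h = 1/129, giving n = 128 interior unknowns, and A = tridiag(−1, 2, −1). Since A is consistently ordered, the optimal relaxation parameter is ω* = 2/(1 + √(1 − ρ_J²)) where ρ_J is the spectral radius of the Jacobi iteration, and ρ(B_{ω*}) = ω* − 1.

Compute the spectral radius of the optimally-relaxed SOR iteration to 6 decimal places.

ρ_J = max_k |cos(kπ/129)| = cos(π/129) = 0.999703
root = sin(π/129) = 0.0243510  (since 1−cos² = sin²).
Young: ω* = 2/(1+√(1−ρ_J²)) = 2/(1+0.0243510) = 2/1.0243510 = 1.952456.
ρ_SOR = ω* − 1 ≈ 0.952456.

ρ_SOR = 0.952456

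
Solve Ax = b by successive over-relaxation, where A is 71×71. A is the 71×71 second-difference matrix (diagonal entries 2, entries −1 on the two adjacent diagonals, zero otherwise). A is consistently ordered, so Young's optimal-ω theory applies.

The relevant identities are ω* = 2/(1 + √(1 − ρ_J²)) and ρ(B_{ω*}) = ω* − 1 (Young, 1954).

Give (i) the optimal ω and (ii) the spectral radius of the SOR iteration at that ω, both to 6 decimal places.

ω* = 1.916407, ρ_SOR = 0.916407

spectrum of D⁻¹(L+U) = {cos(kπ/72) : 1≤k≤71}; ρ_J = cos(π/72) = 0.999048.
1 − cos²(π/72) = sin²(π/72) ⇒ √(1−ρ_J²) = sin(π/72) = 0.0436194.
ω* = 2/(1+0.0436194) = 1.916407
and ρ(B_{ω*}) = 1.916407 − 1 = 0.916407.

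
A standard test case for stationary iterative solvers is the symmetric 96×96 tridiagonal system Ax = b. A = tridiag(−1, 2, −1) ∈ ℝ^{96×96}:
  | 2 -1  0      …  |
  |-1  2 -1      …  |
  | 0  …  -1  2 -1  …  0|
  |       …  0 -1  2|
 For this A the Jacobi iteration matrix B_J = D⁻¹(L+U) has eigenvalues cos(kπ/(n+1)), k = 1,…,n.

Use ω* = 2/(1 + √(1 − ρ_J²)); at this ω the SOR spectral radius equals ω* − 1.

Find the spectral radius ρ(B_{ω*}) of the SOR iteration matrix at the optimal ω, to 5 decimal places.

ρ_SOR = 0.93727

ρ_J = max_k |cos(kπ/97)| = cos(π/97) = 0.99948
√(1 − cos²(π/97)) = sin(π/97) ≈ 0.032382.
So ω* = 2/1.032382 = 1.93727 (Young).
[ρ_SOR] ω* − 1 = 0.93727.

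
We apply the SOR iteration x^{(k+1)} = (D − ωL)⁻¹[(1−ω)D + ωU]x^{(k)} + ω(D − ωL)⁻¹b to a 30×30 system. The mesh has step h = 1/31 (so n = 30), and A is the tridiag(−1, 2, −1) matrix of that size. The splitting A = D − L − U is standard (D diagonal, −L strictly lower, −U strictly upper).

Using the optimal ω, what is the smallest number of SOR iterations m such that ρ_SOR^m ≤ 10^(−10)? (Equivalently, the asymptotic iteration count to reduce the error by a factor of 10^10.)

m = 114

ρ_J = max_k |cos(kπ/31)| = cos(π/31) = 0.9948693
√(1−ρ_J²) simplifies to sin(π/31) = 0.1011683.
ω* = 2/(1+0.1011683) = 1.8162528
ρ(B_{ω*}) = ω*−1 = 0.8162528
Need (0.8162528)^m ≤ 10^(−10): m ≥ 10·ln10/|ln 0.8162528| = 23.0259/0.203031 = 113.411 ⇒ m = 114.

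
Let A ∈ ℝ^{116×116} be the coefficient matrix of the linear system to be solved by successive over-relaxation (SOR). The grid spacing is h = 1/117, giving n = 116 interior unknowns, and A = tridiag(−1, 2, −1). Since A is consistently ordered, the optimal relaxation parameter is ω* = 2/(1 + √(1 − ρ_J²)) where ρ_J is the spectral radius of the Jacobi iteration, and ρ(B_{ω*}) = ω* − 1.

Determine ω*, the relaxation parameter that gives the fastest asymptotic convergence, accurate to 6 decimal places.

With n=116, ρ(Jacobi) = cos(π/117) = 0.999640.
1 − cos²(π/117) = sin²(π/117) ⇒ √(1−ρ_J²) = sin(π/117) = 0.0268480.
ω* = 2/(1+0.0268480) = 1.947708
ρ_SOR = ω* − 1 = 1.947708 − 1 = 0.947708.

ω* = 1.947708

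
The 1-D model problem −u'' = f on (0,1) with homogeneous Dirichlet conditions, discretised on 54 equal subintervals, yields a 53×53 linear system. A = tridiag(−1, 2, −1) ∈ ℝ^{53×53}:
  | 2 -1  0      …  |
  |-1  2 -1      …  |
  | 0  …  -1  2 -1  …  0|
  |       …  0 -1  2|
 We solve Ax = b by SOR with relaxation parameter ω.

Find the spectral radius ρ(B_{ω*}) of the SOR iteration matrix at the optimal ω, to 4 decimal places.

½·tridiag(1,0,1) at n=53: λ_k = cos(kπ/54); max |λ| at k=1 ⇒ ρ_J = cos(π/54) ≈ 0.9983.
root = sin(π/54) = 0.05814  (since 1−cos² = sin²).
ω* = 2/(1 + 0.05814) = 2/1.05814 = 1.8901.
[ρ_SOR] ω* − 1 = 0.8901.

ρ_SOR = 0.8901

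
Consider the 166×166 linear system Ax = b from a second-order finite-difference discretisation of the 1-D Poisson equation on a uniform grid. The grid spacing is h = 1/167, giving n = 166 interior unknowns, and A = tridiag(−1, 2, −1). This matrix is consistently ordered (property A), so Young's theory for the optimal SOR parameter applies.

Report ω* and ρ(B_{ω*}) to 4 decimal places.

½·tridiag(1,0,1) at n=166: λ_k = cos(kπ/167); max |λ| at k=1 ⇒ ρ_J = cos(π/167) ≈ 0.9998.
√(1−ρ_J²) = |sin(π/167)| = 0.01881
ω* = 2/(1+0.01881) = 1.9631
ρ_SOR = ω* − 1 = 1.9631 − 1 = 0.9631.

ω* = 1.9631, ρ_SOR = 0.9631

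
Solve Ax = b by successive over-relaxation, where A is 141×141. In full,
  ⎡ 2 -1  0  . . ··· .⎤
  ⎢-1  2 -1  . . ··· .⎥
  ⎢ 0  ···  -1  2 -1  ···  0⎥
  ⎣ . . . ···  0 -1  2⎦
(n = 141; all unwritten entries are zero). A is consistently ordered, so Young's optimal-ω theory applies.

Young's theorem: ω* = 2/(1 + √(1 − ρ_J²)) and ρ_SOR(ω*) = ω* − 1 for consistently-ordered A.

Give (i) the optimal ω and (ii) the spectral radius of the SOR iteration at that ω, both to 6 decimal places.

ω* = 1.956713, ρ_SOR = 0.956713

½·tridiag(1,0,1) at n=141: λ_k = cos(kπ/142); max |λ| at k=1 ⇒ ρ_J = cos(π/142) ≈ 0.999755.
√(1−ρ_J²) = |sin(π/142)| = 0.0221221
Young: ω* = 2/(1+√(1−ρ_J²)) = 2/(1+0.0221221) = 2/1.0221221 = 1.956713.
[ρ_SOR] ω* − 1 = 0.956713.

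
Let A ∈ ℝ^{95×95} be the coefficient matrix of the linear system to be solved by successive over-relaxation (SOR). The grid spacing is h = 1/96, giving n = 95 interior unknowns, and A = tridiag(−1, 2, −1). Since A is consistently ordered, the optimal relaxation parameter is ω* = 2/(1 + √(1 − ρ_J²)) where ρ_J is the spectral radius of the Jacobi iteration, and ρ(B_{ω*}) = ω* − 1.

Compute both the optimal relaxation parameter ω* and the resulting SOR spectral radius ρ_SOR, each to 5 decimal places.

ρ_J = max_k |cos(kπ/96)| = cos(π/96) = 0.99946
root = sin(π/96) = 0.032719  (since 1−cos² = sin²).
Young: ω* = 2/(1+√(1−ρ_J²)) = 2/(1+0.032719) = 2/1.032719 = 1.93664.
and ρ(B_{ω*}) = 1.93664 − 1 = 0.93664.

ω* = 1.93664, ρ_SOR = 0.93664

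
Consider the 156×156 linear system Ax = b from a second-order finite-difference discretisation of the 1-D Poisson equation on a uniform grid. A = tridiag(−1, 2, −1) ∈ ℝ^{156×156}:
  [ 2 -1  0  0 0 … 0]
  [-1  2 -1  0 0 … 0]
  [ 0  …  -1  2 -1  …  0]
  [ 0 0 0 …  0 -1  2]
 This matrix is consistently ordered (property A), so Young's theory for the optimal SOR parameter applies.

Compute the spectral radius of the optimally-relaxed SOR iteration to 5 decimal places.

ρ_J = max_k |cos(kπ/157)| = cos(π/157) = 0.99980
1 − cos²(π/157) = sin²(π/157) ⇒ √(1−ρ_J²) = sin(π/157) = 0.020009.
ω* = 2/(1+0.020009) = 1.96077
At ω = 1.96077 every |λ(B_ω)| = ω−1, so ρ_SOR = 0.96077.

ρ_SOR = 0.96077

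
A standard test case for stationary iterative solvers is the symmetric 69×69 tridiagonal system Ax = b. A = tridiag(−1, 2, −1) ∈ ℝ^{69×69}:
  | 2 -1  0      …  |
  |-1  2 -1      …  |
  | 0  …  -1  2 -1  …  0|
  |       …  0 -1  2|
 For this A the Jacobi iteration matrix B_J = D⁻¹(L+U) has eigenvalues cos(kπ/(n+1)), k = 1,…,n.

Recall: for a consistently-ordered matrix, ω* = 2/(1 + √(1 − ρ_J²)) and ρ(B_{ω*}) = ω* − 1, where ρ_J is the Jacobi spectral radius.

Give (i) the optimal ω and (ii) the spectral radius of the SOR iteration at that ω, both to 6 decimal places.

spectrum of D⁻¹(L+U) = {cos(kπ/70) : 1≤k≤69}; ρ_J = cos(π/70) = 0.998993.
root = sin(π/70) = 0.0448648  (since 1−cos² = sin²).
So ω* = 2/1.0448648 = 1.914123 (Young).
ρ_SOR = ω* − 1 ≈ 0.914123.

ω* = 1.914123, ρ_SOR = 0.914123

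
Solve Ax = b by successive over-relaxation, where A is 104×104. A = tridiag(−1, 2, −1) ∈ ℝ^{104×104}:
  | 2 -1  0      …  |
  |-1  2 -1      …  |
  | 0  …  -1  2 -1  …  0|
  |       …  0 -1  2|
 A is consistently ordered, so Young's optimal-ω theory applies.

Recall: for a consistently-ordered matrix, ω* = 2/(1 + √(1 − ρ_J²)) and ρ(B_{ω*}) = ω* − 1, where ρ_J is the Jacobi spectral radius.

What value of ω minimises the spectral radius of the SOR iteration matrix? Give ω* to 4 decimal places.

ω* = 1.9419

n=104: λ(B_J) = 1 − λ(A)/2 = cos(kπ/105); k=1 gives ρ_J = 0.9996.
√(1−ρ_J²) = |sin(π/105)| = 0.02992
Young: ω* = 2/(1+√(1−ρ_J²)) = 2/(1+0.02992) = 2/1.02992 = 1.9419.
Hence ρ(B_{ω*}) = 1.9419 − 1 = 0.9419.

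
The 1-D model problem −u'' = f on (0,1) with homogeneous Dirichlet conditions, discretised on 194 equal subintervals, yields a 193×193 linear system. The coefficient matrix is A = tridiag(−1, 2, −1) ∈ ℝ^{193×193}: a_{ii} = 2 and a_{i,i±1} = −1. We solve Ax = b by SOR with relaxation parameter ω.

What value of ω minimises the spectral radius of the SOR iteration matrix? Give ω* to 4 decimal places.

ω* = 1.9681

With n=193, ρ(Jacobi) = cos(π/194) = 0.9999.
√(1−ρ_J²) = |sin(π/194)| = 0.01619
ω* = 2/(1+0.01619) = 1.9681
ρ(B_{ω*}) = ω*−1 = 0.9681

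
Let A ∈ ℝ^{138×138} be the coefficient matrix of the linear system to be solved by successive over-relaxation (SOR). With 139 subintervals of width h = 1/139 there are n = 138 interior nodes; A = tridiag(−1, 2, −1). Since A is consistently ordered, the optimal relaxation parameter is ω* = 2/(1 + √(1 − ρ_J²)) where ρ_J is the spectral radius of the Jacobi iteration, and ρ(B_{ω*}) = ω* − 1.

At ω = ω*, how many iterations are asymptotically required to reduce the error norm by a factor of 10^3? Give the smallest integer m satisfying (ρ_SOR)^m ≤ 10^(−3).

m = 153

spectrum of D⁻¹(L+U) = {cos(kπ/139) : 1≤k≤138}; ρ_J = cos(π/139) = 0.9997446.
root = sin(π/139) = 0.0225995  (since 1−cos² = sin²).
Then 2/(1+√(1−ρ_J²)) = 2/(1+0.0225995); ω* = 2/1.0225995 = 1.9557999.
[ρ_SOR] ω* − 1 = 0.9557999.
Need (0.9557999)^m ≤ 10^(−3): m ≥ 3·ln10/|ln 0.9557999| = 6.90776/0.0452067 = 152.804 ⇒ m = 153.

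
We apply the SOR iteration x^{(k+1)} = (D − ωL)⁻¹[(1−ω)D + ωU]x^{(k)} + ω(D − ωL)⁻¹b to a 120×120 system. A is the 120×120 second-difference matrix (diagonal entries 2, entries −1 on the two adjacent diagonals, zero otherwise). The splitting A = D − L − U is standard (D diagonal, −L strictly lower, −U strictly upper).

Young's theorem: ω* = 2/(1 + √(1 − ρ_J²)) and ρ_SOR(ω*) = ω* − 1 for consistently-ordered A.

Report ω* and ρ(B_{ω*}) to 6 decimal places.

ω* = 1.949392, ρ_SOR = 0.949392

½·tridiag(1,0,1) at n=120: λ_k = cos(kπ/121); max |λ| at k=1 ⇒ ρ_J = cos(π/121) ≈ 0.999663.
√(1−ρ_J²) = |sin(π/121)| = 0.0259607
ω* = 2/(1+0.0259607) = 1.949392
ρ(B_{ω*}) = ω*−1 = 0.949392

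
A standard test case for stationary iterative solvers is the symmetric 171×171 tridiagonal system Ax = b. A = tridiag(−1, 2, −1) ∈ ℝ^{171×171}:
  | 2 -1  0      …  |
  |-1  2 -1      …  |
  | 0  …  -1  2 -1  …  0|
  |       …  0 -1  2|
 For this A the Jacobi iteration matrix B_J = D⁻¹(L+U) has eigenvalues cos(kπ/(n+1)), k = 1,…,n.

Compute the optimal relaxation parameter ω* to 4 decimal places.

ω* = 1.9641

ρ_J = max_k |cos(kπ/172)| = cos(π/172) = 0.9998
root = sin(π/172) = 0.01826  (since 1−cos² = sin²).
ω* = 2/(1 + 0.01826) = 2/1.01826 = 1.9641.
Hence ρ(B_{ω*}) = 1.9641 − 1 = 0.9641.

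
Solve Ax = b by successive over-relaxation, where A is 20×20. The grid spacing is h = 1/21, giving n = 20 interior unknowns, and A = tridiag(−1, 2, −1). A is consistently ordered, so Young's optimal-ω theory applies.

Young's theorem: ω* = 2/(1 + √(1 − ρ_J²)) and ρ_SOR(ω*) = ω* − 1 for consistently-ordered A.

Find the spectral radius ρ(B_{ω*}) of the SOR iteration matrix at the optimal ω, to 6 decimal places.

ρ_SOR = 0.740580

With n=20, ρ(Jacobi) = cos(π/21) = 0.988831.
root = sin(π/21) = 0.1490423  (since 1−cos² = sin²).
[ω*] 2 ÷ (1 + 0.1490423) = 2 ÷ 1.1490423 = 1.740580.
At ω = 1.740580 every |λ(B_ω)| = ω−1, so ρ_SOR = 0.740580.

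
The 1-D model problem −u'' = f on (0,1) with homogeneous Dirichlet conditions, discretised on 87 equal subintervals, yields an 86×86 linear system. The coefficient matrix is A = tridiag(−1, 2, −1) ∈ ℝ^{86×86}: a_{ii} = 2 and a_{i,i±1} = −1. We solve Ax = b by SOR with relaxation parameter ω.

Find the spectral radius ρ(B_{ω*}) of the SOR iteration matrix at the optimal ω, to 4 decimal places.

ρ_SOR = 0.9303

B_J for the 86×86 system has eigenvalues cos(kπ/87); ρ_J = cos(π/87) = 0.9993.
√(1 − cos²(π/87)) = sin(π/87) ≈ 0.03610.
[ω*] 2 ÷ (1 + 0.03610) = 2 ÷ 1.03610 = 1.9303.
ρ(B_{ω*}) = ω*−1 = 0.9303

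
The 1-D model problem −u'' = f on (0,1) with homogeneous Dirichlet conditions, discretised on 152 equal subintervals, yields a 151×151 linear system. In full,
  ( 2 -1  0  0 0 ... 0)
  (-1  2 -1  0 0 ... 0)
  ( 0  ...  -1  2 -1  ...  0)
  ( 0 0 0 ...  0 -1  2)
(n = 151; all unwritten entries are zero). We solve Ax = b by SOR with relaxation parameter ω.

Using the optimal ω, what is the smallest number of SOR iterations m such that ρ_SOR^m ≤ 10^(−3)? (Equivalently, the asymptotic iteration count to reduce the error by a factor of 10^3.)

n=151: λ(B_J) = 1 − λ(A)/2 = cos(kπ/152); k=1 gives ρ_J = 0.9997864.
√(1−ρ_J²) = |sin(π/152)| = 0.0206669
ω* = 2/(1+0.0206669) = 1.9595031
ρ_SOR = ω* − 1 ≈ 0.9595031.
For 3 digits: m = 3·ln10 / (−ln 0.9595031) = 6.90776/0.0413397 = 167.097; round up → m = 168.

m = 168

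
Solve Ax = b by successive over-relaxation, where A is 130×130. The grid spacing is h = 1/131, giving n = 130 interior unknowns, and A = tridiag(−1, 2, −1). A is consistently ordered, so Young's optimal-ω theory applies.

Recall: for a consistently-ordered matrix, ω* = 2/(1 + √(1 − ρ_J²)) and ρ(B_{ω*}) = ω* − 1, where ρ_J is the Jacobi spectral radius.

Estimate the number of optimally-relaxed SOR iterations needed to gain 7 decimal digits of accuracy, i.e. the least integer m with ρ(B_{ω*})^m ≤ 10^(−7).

m = 337

½·tridiag(1,0,1) at n=130: λ_k = cos(kπ/131); max |λ| at k=1 ⇒ ρ_J = cos(π/131) ≈ 0.9997125.
1 − cos²(π/131) = sin²(π/131) ⇒ √(1−ρ_J²) = sin(π/131) = 0.0239793.
ω* = 2/(1+0.0239793) = 1.9531645
At ω = 1.9531645 every |λ(B_ω)| = ω−1, so ρ_SOR = 0.9531645.
7·ln10 = 16.1181; −ln(0.9531645) = 0.0479678; m = ⌈16.1181/0.0479678⌉ = ⌈336.019⌉ = 337.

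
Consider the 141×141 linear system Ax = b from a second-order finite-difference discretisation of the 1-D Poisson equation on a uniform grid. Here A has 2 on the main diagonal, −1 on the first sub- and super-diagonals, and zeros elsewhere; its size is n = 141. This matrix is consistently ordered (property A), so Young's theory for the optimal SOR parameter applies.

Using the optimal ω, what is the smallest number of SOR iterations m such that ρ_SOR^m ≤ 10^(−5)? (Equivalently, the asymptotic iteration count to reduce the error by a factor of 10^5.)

m = 261

[ρ_J] n=141: ρ(B_J) = cos(π/(n+1)) = cos(π/142) = 0.9997553.
√(1 − cos²(π/142)) = sin(π/142) ≈ 0.0221221.
Then 2/(1+√(1−ρ_J²)) = 2/(1+0.0221221); ω* = 2/1.0221221 = 1.9567134.
and ρ(B_{ω*}) = 1.9567134 − 1 = 0.9567134.
(0.9567134)^m ≤ 10^{−5}  ⇒  m·ln(0.9567134) ≤ −5·ln10  ⇒  m ≥ 260.170  ⇒  m = 261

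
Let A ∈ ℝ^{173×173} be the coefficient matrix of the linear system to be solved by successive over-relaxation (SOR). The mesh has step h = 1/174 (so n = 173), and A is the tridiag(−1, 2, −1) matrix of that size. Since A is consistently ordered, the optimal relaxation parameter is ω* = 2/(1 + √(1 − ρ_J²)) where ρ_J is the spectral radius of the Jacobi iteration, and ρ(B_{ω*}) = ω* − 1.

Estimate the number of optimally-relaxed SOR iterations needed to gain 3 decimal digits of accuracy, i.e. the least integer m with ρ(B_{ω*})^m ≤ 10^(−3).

m = 192

With n=173, ρ(Jacobi) = cos(π/174) = 0.9998370.
√(1−ρ_J²) = |sin(π/174)| = 0.0180541
ω* = 2/(1+0.0180541) = 1.9645321
ρ_SOR = ω* − 1 = 1.9645321 − 1 = 0.9645321.
ρ_SOR^m ≤ 10^(−3) ⇔ m ≥ 3·ln10/(−ln 0.9645321) = 6.90776/0.0361122 = 191.286; m = ⌈191.286⌉ = 192.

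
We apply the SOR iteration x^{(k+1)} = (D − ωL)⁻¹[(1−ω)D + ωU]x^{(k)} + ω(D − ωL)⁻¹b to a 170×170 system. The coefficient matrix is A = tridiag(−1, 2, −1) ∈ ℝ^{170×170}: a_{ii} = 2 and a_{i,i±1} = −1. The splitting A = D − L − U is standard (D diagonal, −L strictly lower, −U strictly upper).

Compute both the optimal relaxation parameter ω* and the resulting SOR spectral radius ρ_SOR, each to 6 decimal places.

With n=170, ρ(Jacobi) = cos(π/171) = 0.999831.
1 − cos²(π/171) = sin²(π/171) ⇒ √(1−ρ_J²) = sin(π/171) = 0.0183709.
Young: ω* = 2/(1+√(1−ρ_J²)) = 2/(1+0.0183709) = 2/1.0183709 = 1.963921.
ρ(B_{ω*}) = ω*−1 = 0.963921

ω* = 1.963921, ρ_SOR = 0.963921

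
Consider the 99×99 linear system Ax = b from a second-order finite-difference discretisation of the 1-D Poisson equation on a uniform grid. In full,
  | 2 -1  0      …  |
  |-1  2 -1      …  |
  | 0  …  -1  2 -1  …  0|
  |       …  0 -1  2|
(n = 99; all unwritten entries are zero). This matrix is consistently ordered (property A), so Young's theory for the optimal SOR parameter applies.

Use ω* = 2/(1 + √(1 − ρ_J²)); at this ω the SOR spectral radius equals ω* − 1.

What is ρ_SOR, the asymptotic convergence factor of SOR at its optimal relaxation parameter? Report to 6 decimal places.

With n=99, ρ(Jacobi) = cos(π/100) = 0.999507.
√(1−ρ_J²) simplifies to sin(π/100) = 0.0314108.
So ω* = 2/1.0314108 = 1.939092 (Young).
and ρ(B_{ω*}) = 1.939092 − 1 = 0.939092.

ρ_SOR = 0.939092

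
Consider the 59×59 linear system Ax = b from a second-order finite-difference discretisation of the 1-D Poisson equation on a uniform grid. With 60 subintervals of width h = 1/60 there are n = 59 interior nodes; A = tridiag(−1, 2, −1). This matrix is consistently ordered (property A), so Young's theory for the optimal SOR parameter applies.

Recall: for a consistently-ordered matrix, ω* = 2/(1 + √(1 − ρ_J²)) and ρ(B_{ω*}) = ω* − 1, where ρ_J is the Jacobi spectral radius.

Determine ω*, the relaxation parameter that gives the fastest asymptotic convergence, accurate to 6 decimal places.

ω* = 1.900534

[ρ_J] n=59: ρ(B_J) = cos(π/(n+1)) = cos(π/60) = 0.998630.
√(1−ρ_J²) simplifies to sin(π/60) = 0.0523360.
ω* = 2 / (1 + 0.0523360) = 2 / 1.0523360 ≈ 1.900534.
ρ_SOR = ω* − 1 ≈ 0.900534.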